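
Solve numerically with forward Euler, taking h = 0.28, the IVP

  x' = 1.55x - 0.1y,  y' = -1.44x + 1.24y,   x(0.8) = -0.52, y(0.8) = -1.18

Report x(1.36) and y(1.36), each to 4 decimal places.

-0.9833, -1.5718

Euler on (x,y): x_{n+1} = x_n + h·x', y_{n+1} = y_n + h·y'.
0.800000: (-0.520000, -1.180000); f=(-0.688000, -0.714400) → (-0.712640, -1.380032)
1.080000: (-0.712640, -1.380032); f=(-0.966589, -0.685038) → (-0.983285, -1.571843)
(x(1.36), y(1.36)) ≈ (-0.9833, -1.5718)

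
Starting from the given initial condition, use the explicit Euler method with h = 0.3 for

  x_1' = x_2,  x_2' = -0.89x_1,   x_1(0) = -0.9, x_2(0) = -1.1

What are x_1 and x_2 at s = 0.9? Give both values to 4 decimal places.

-1.6473, -0.1340

Euler on (x_1,x_2): x_1_{n+1} = x_1_n + h·x_1', x_2_{n+1} = x_2_n + h·x_2'.
0.000000: (-0.900000, -1.100000); f=(-1.100000, 0.801000) → (-1.230000, -0.859700)
0.300000: (-1.230000, -0.859700); f=(-0.859700, 1.094700) → (-1.487910, -0.531290)
0.600000: (-1.487910, -0.531290); f=(-0.531290, 1.324240) → (-1.647297, -0.134018)
(x_1(0.9), x_2(0.9)) ≈ (-1.6473, -0.1340)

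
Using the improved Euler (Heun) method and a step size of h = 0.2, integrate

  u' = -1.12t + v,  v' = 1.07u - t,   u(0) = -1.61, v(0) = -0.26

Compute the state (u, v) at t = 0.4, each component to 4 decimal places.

-1.9529, -1.0762

Heun on (u,v): k1 = f(t_n, state_n); k2 = f(t_n + h, state_n + h·k1); state_{n+1} = state_n + (h/2)·(k1 + k2).
0.000000: (-1.610000, -0.260000)
  k1 = (-0.260000, -1.722700)
  predictor → (-1.662000, -0.604540)
  k2 = (-0.828540, -1.978340)
  → (-1.718854, -0.630104)
0.200000: (-1.718854, -0.630104)
  k1 = (-0.854104, -2.039174)
  predictor → (-1.889675, -1.037939)
  k2 = (-1.485939, -2.421952)
  → (-1.952858, -1.076217)
(u(0.4), v(0.4)) ≈ (-1.9529, -1.0762)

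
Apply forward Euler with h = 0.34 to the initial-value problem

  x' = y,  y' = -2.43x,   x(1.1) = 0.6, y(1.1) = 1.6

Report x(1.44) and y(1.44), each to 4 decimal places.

1.1440, 1.1043

Euler on (x,y): x_{n+1} = x_n + h·x', y_{n+1} = y_n + h·y'.
1.100000: (0.600000, 1.600000); f=(1.600000, -1.458000) → (1.144000, 1.104280)
(x(1.44), y(1.44)) ≈ (1.1440, 1.1043)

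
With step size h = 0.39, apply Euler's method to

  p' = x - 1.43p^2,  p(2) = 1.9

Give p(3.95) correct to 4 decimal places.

Euler: p_{n+1} = p_n + h·f(x_n, p_n).
x=2.000000, p=1.900000: f=-3.162300 → p ← 1.900000 + 0.39·(-3.162300) = 0.666703
x=2.390000, p=0.666703: f=1.754375 → p ← 0.666703 + 0.39·1.754375 = 1.350909
x=2.780000, p=1.350909: f=0.170313 → p ← 1.350909 + 0.39·0.170313 = 1.417331
x=3.170000, p=1.417331: f=0.297376 → p ← 1.417331 + 0.39·0.297376 = 1.533308
x=3.560000, p=1.533308: f=0.198023 → p ← 1.533308 + 0.39·0.198023 = 1.610537
p(3.95) ≈ 1.6105

1.6105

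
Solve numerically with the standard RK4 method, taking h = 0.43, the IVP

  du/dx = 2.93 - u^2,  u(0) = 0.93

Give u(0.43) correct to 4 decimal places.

1.4790

RK4: k1 = f(x_n, u_n); k2 = f(x_n + h/2, u_n + (h/2)·k1); k3 = f(x_n + h/2, u_n + (h/2)·k2); k4 = f(x_n + h, u_n + h·k3); u_{n+1} = u_n + (h/6)·(k1 + 2k2 + 2k3 + k4).
x=0.000000, u=0.930000:
  k1 = f(0.000000, 0.930000) = 2.065100
  k2 = f(0.215000, 1.373997) = 1.042134
  k3 = f(0.215000, 1.154059) = 1.598148
  k4 = f(0.430000, 1.617204) = 0.314652
  u ← 0.930000 + (0.43/6)·(k1 + 2k2 + 2k3 + k4) = 1.478989
u(0.43) ≈ 1.4790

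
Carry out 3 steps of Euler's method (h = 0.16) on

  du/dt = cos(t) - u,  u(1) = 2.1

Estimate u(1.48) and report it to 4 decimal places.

1.3991

Euler: u_{n+1} = u_n + h·f(t_n, u_n).
t=1.000000, u=2.100000: f=-1.559698 → u ← 2.100000 + 0.16·(-1.559698) = 1.850448
t=1.160000, u=1.850448: f=-1.451109 → u ← 1.850448 + 0.16·(-1.451109) = 1.618271
t=1.320000, u=1.618271: f=-1.370096 → u ← 1.618271 + 0.16·(-1.370096) = 1.399056
u(1.48) ≈ 1.3991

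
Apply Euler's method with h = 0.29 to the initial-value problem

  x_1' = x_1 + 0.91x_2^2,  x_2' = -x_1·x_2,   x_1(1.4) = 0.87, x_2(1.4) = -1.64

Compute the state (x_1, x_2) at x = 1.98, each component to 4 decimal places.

Euler on (x_1,x_2): x_1_{n+1} = x_1_n + h·x_1', x_2_{n+1} = x_2_n + h·x_2'.
1.400000: (0.870000, -1.640000); f=(3.317536, 1.426800) → (1.832085, -1.226228)
1.690000: (1.832085, -1.226228); f=(3.200393, 2.246554) → (2.760200, -0.574727)
(x_1(1.98), x_2(1.98)) ≈ (2.7602, -0.5747)

2.7602, -0.5747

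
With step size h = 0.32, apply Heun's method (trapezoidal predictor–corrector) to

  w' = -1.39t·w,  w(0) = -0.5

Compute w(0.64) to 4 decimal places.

Heun: k1 = f(t_n, w_n); k2 = f(t_n + h, w_n + h·k1); w_{n+1} = w_n + (h/2)·(k1 + k2).
t=0.000000, w=-0.500000:
  k1 = f(0.000000, -0.500000) = 0.000000
  k2 = f(0.320000, -0.500000) = 0.222400
  w ← -0.500000 + (0.32/2)·(0.000000 + 0.222400) = -0.464416
t=0.320000, w=-0.464416:
  k1 = f(0.320000, -0.464416) = 0.206572
  k2 = f(0.640000, -0.398313) = 0.354339
  w ← -0.464416 + (0.32/2)·(0.206572 + 0.354339) = -0.374670
w(0.64) ≈ -0.3747

-0.3747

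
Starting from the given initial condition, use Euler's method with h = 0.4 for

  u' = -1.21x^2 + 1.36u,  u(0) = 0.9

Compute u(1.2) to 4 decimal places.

Euler: u_{n+1} = u_n + h·f(x_n, u_n).
x=0.000000, u=0.900000: f=1.224000 → u ← 0.900000 + 0.4·1.224000 = 1.389600
x=0.400000, u=1.389600: f=1.696256 → u ← 1.389600 + 0.4·1.696256 = 2.068102
x=0.800000, u=2.068102: f=2.038219 → u ← 2.068102 + 0.4·2.038219 = 2.883390
u(1.2) ≈ 2.8834

2.8834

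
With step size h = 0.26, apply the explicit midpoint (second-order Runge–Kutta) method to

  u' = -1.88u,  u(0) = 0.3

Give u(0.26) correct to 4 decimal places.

Midpoint: k1 = f(t_n, u_n); k2 = f(t_n + h/2, u_n + (h/2)·k1); u_{n+1} = u_n + h·k2.
t=0.000000, u=0.300000:
  k1 = f(0.000000, 0.300000) = -0.564000
  k2 = f(0.130000, 0.226680) = -0.426158
  u ← 0.300000 + 0.26·(-0.426158) = 0.189199
u(0.26) ≈ 0.1892

0.1892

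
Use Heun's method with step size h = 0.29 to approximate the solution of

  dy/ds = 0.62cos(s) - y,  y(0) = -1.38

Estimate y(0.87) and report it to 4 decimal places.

Heun: k1 = f(s_n, y_n); k2 = f(s_n + h, y_n + h·k1); y_{n+1} = y_n + (h/2)·(k1 + k2).
s=0.000000, y=-1.380000:
  k1 = f(0.000000, -1.380000) = 2.000000
  k2 = f(0.290000, -0.800000) = 1.394111
  y ← -1.380000 + (0.29/2)·(2.000000 + 1.394111) = -0.887854
s=0.290000, y=-0.887854:
  k1 = f(0.290000, -0.887854) = 1.481965
  k2 = f(0.580000, -0.458084) = 0.976691
  y ← -0.887854 + (0.29/2)·(1.481965 + 0.976691) = -0.531349
s=0.580000, y=-0.531349:
  k1 = f(0.580000, -0.531349) = 1.049956
  k2 = f(0.870000, -0.226862) = 0.626654
  y ← -0.531349 + (0.29/2)·(1.049956 + 0.626654) = -0.288240
y(0.87) ≈ -0.2882

-0.2882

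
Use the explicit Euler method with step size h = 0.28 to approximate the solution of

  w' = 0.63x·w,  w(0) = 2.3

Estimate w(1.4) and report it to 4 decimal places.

3.6466

Euler: w_{n+1} = w_n + h·f(x_n, w_n).
x=0.000000, w=2.300000: f=0.000000 → w ← 2.300000 + 0.28·0.000000 = 2.300000
x=0.280000, w=2.300000: f=0.405720 → w ← 2.300000 + 0.28·0.405720 = 2.413602
x=0.560000, w=2.413602: f=0.851519 → w ← 2.413602 + 0.28·0.851519 = 2.652027
x=0.840000, w=2.652027: f=1.403453 → w ← 2.652027 + 0.28·1.403453 = 3.044994
x=1.120000, w=3.044994: f=2.148547 → w ← 3.044994 + 0.28·2.148547 = 3.646587
w(1.4) ≈ 3.6466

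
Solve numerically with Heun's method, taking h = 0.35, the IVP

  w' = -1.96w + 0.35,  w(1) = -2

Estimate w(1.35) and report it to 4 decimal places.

-1.0181

Heun: k1 = f(x_n, w_n); k2 = f(x_n + h, w_n + h·k1); w_{n+1} = w_n + (h/2)·(k1 + k2).
x=1.000000, w=-2.000000:
  k1 = f(1.000000, -2.000000) = 4.270000
  k2 = f(1.350000, -0.505500) = 1.340780
  w ← -2.000000 + (0.35/2)·(4.270000 + 1.340780) = -1.018114
w(1.35) ≈ -1.0181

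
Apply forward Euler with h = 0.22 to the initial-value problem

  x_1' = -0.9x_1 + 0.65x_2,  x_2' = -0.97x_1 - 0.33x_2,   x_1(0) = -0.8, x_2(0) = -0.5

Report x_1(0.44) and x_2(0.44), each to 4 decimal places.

-0.6138, -0.1195

Euler on (x_1,x_2): x_1_{n+1} = x_1_n + h·x_1', x_2_{n+1} = x_2_n + h·x_2'.
0.000000: (-0.800000, -0.500000); f=(0.395000, 0.941000) → (-0.713100, -0.292980)
0.220000: (-0.713100, -0.292980); f=(0.451353, 0.788390) → (-0.613802, -0.119534)
(x_1(0.44), x_2(0.44)) ≈ (-0.6138, -0.1195)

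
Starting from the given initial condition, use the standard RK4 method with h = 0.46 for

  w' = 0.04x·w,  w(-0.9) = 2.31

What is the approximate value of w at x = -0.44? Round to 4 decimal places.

RK4: k1 = f(x_n, w_n); k2 = f(x_n + h/2, w_n + (h/2)·k1); k3 = f(x_n + h/2, w_n + (h/2)·k2); k4 = f(x_n + h, w_n + h·k3); w_{n+1} = w_n + (h/6)·(k1 + 2k2 + 2k3 + k4).
x=-0.900000, w=2.310000:
  k1 = f(-0.900000, 2.310000) = -0.083160
  k2 = f(-0.670000, 2.290873) = -0.061395
  k3 = f(-0.670000, 2.295879) = -0.061530
  k4 = f(-0.440000, 2.281696) = -0.040158
  w ← 2.310000 + (0.46/6)·(k1 + 2k2 + 2k3 + k4) = 2.281697
w(-0.44) ≈ 2.2817

2.2817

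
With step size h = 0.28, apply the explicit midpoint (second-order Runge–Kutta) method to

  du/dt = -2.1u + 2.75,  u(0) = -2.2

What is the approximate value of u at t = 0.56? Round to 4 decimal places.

Midpoint: k1 = f(t_n, u_n); k2 = f(t_n + h/2, u_n + (h/2)·k1); u_{n+1} = u_n + h·k2.
t=0.000000, u=-2.200000:
  k1 = f(0.000000, -2.200000) = 7.370000
  k2 = f(0.140000, -1.168200) = 5.203220
  u ← -2.200000 + 0.28·5.203220 = -0.743098
t=0.280000, u=-0.743098:
  k1 = f(0.280000, -0.743098) = 4.310507
  k2 = f(0.420000, -0.139627) = 3.043218
  u ← -0.743098 + 0.28·3.043218 = 0.109003
u(0.56) ≈ 0.1090

0.1090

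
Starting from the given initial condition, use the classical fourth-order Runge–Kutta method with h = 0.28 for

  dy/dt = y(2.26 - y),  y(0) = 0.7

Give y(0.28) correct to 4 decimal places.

RK4: k1 = f(t_n, y_n); k2 = f(t_n + h/2, y_n + (h/2)·k1); k3 = f(t_n + h/2, y_n + (h/2)·k2); k4 = f(t_n + h, y_n + h·k3); y_{n+1} = y_n + (h/6)·(k1 + 2k2 + 2k3 + k4).
t=0.000000, y=0.700000:
  k1 = f(0.000000, 0.700000) = 1.092000
  k2 = f(0.140000, 0.852880) = 1.200105
  k3 = f(0.140000, 0.868015) = 1.208264
  k4 = f(0.280000, 1.038314) = 1.268494
  y ← 0.700000 + (0.28/6)·(k1 + 2k2 + 2k3 + k4) = 1.034937
y(0.28) ≈ 1.0349

1.0349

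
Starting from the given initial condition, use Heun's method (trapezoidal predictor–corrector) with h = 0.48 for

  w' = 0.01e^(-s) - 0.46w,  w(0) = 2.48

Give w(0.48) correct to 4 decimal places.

Heun: k1 = f(s_n, w_n); k2 = f(s_n + h, w_n + h·k1); w_{n+1} = w_n + (h/2)·(k1 + k2).
s=0.000000, w=2.480000:
  k1 = f(0.000000, 2.480000) = -1.130800
  k2 = f(0.480000, 1.937216) = -0.884932
  w ← 2.480000 + (0.48/2)·(-1.130800 + (-0.884932)) = 1.996224
w(0.48) ≈ 1.9962

1.9962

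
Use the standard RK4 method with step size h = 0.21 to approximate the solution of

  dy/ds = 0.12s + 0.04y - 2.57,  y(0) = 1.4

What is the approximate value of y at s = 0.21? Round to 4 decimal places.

RK4: k1 = f(s_n, y_n); k2 = f(s_n + h/2, y_n + (h/2)·k1); k3 = f(s_n + h/2, y_n + (h/2)·k2); k4 = f(s_n + h, y_n + h·k3); y_{n+1} = y_n + (h/6)·(k1 + 2k2 + 2k3 + k4).
s=0.000000, y=1.400000:
  k1 = f(0.000000, 1.400000) = -2.514000
  k2 = f(0.105000, 1.136030) = -2.511959
  k3 = f(0.105000, 1.136244) = -2.511950
  k4 = f(0.210000, 0.872490) = -2.509900
  y ← 1.400000 + (0.21/6)·(k1 + 2k2 + 2k3 + k4) = 0.872490
y(0.21) ≈ 0.8725

0.8725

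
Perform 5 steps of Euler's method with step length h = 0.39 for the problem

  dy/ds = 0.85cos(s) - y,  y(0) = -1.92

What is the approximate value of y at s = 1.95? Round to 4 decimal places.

Euler: y_{n+1} = y_n + h·f(s_n, y_n).
s=0.000000, y=-1.920000: f=2.770000 → y ← -1.920000 + 0.39·2.770000 = -0.839700
s=0.390000, y=-0.839700: f=1.625873 → y ← -0.839700 + 0.39·1.625873 = -0.205610
s=0.780000, y=-0.205610: f=0.809886 → y ← -0.205610 + 0.39·0.809886 = 0.110246
s=1.170000, y=0.110246: f=0.221383 → y ← 0.110246 + 0.39·0.221383 = 0.196585
s=1.560000, y=0.196585: f=-0.187409 → y ← 0.196585 + 0.39·(-0.187409) = 0.123496
y(1.95) ≈ 0.1235

0.1235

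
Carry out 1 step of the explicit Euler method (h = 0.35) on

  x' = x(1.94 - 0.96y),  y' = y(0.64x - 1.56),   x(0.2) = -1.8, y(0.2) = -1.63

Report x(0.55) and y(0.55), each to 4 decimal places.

-4.0080, -0.0828

Euler on (x,y): x_{n+1} = x_n + h·x', y_{n+1} = y_n + h·y'.
0.200000: (-1.800000, -1.630000); f=(-6.308640, 4.420560) → (-4.008024, -0.082804)
(x(0.55), y(0.55)) ≈ (-4.0080, -0.0828)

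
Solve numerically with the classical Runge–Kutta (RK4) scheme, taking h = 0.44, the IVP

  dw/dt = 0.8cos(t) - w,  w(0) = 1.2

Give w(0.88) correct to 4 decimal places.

RK4: k1 = f(t_n, w_n); k2 = f(t_n + h/2, w_n + (h/2)·k1); k3 = f(t_n + h/2, w_n + (h/2)·k2); k4 = f(t_n + h, w_n + h·k3); w_{n+1} = w_n + (h/6)·(k1 + 2k2 + 2k3 + k4).
t=0.000000, w=1.200000:
  k1 = f(0.000000, 1.200000) = -0.400000
  k2 = f(0.220000, 1.112000) = -0.331282
  k3 = f(0.220000, 1.127118) = -0.346400
  k4 = f(0.440000, 1.047584) = -0.323783
  w ← 1.200000 + (0.44/6)·(k1 + 2k2 + 2k3 + k4) = 1.047529
t=0.440000, w=1.047529:
  k1 = f(0.440000, 1.047529) = -0.323728
  k2 = f(0.660000, 0.976309) = -0.344315
  k3 = f(0.660000, 0.971780) = -0.339786
  k4 = f(0.880000, 0.898023) = -0.388302
  w ← 1.047529 + (0.44/6)·(k1 + 2k2 + 2k3 + k4) = 0.894979
w(0.88) ≈ 0.8950

0.8950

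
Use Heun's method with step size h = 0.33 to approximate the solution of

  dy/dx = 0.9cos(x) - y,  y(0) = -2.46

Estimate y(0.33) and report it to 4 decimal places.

-1.5422

Heun: k1 = f(x_n, y_n); k2 = f(x_n + h, y_n + h·k1); y_{n+1} = y_n + (h/2)·(k1 + k2).
x=0.000000, y=-2.460000:
  k1 = f(0.000000, -2.460000) = 3.360000
  k2 = f(0.330000, -1.351200) = 2.202638
  y ← -2.460000 + (0.33/2)·(3.360000 + 2.202638) = -1.542165
y(0.33) ≈ -1.5422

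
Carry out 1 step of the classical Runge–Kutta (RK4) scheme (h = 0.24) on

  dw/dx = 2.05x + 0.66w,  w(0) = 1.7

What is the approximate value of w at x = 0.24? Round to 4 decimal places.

RK4: k1 = f(x_n, w_n); k2 = f(x_n + h/2, w_n + (h/2)·k1); k3 = f(x_n + h/2, w_n + (h/2)·k2); k4 = f(x_n + h, w_n + h·k3); w_{n+1} = w_n + (h/6)·(k1 + 2k2 + 2k3 + k4).
x=0.000000, w=1.700000:
  k1 = f(0.000000, 1.700000) = 1.122000
  k2 = f(0.120000, 1.834640) = 1.456862
  k3 = f(0.120000, 1.874823) = 1.483384
  k4 = f(0.240000, 2.056012) = 1.848968
  w ← 1.700000 + (0.24/6)·(k1 + 2k2 + 2k3 + k4) = 2.054058
w(0.24) ≈ 2.0541

2.0541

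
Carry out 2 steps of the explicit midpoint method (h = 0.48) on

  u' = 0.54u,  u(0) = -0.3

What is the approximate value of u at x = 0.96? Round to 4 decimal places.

-0.5014

Midpoint: k1 = f(x_n, u_n); k2 = f(x_n + h/2, u_n + (h/2)·k1); u_{n+1} = u_n + h·k2.
x=0.000000, u=-0.300000:
  k1 = f(0.000000, -0.300000) = -0.162000
  k2 = f(0.240000, -0.338880) = -0.182995
  u ← -0.300000 + 0.48·(-0.182995) = -0.387838
x=0.480000, u=-0.387838:
  k1 = f(0.480000, -0.387838) = -0.209432
  k2 = f(0.720000, -0.438101) = -0.236575
  u ← -0.387838 + 0.48·(-0.236575) = -0.501394
u(0.96) ≈ -0.5014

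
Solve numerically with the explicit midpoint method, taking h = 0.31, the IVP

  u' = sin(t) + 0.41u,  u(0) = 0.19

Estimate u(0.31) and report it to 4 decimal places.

0.2635

Midpoint: k1 = f(t_n, u_n); k2 = f(t_n + h/2, u_n + (h/2)·k1); u_{n+1} = u_n + h·k2.
t=0.000000, u=0.190000:
  k1 = f(0.000000, 0.190000) = 0.077900
  k2 = f(0.155000, 0.202074) = 0.237231
  u ← 0.190000 + 0.31·0.237231 = 0.263541
u(0.31) ≈ 0.2635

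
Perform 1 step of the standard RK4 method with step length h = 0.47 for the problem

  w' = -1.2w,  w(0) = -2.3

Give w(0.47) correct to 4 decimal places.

RK4: k1 = f(t_n, w_n); k2 = f(t_n + h/2, w_n + (h/2)·k1); k3 = f(t_n + h/2, w_n + (h/2)·k2); k4 = f(t_n + h, w_n + h·k3); w_{n+1} = w_n + (h/6)·(k1 + 2k2 + 2k3 + k4).
t=0.000000, w=-2.300000:
  k1 = f(0.000000, -2.300000) = 2.760000
  k2 = f(0.235000, -1.651400) = 1.981680
  k3 = f(0.235000, -1.834305) = 2.201166
  k4 = f(0.470000, -1.265452) = 1.518542
  w ← -2.300000 + (0.47/6)·(k1 + 2k2 + 2k3 + k4) = -1.309535
w(0.47) ≈ -1.3095

-1.3095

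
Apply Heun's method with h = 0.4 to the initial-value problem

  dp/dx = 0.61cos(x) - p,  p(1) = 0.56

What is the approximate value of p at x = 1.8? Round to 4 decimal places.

0.2847

Heun: k1 = f(x_n, p_n); k2 = f(x_n + h, p_n + h·k1); p_{n+1} = p_n + (h/2)·(k1 + k2).
x=1.000000, p=0.560000:
  k1 = f(1.000000, 0.560000) = -0.230416
  k2 = f(1.400000, 0.467834) = -0.364154
  p ← 0.560000 + (0.4/2)·(-0.230416 + (-0.364154)) = 0.441086
x=1.400000, p=0.441086:
  k1 = f(1.400000, 0.441086) = -0.337406
  k2 = f(1.800000, 0.306124) = -0.444717
  p ← 0.441086 + (0.4/2)·(-0.337406 + (-0.444717)) = 0.284662
p(1.8) ≈ 0.2847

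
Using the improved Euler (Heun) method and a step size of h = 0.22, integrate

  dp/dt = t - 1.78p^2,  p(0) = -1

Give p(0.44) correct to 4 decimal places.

Heun: k1 = f(t_n, p_n); k2 = f(t_n + h, p_n + h·k1); p_{n+1} = p_n + (h/2)·(k1 + k2).
t=0.000000, p=-1.000000:
  k1 = f(0.000000, -1.000000) = -1.780000
  k2 = f(0.220000, -1.391600) = -3.227060
  p ← -1.000000 + (0.22/2)·(-1.780000 + (-3.227060)) = -1.550777
t=0.220000, p=-1.550777:
  k1 = f(0.220000, -1.550777) = -4.060736
  k2 = f(0.440000, -2.444139) = -10.193388
  p ← -1.550777 + (0.22/2)·(-4.060736 + (-10.193388)) = -3.118730
p(0.44) ≈ -3.1187

-3.1187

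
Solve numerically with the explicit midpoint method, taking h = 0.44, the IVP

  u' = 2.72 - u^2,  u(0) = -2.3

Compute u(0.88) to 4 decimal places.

-39.2384

Midpoint: k1 = f(t_n, u_n); k2 = f(t_n + h/2, u_n + (h/2)·k1); u_{n+1} = u_n + h·k2.
t=0.000000, u=-2.300000:
  k1 = f(0.000000, -2.300000) = -2.570000
  k2 = f(0.220000, -2.865400) = -5.490517
  u ← -2.300000 + 0.44·(-5.490517) = -4.715828
t=0.440000, u=-4.715828:
  k1 = f(0.440000, -4.715828) = -19.519029
  k2 = f(0.660000, -9.010014) = -78.460353
  u ← -4.715828 + 0.44·(-78.460353) = -39.238383
u(0.88) ≈ -39.2384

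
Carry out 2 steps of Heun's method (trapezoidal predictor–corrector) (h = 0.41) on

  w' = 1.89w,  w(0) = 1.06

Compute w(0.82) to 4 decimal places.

Heun: k1 = f(s_n, w_n); k2 = f(s_n + h, w_n + h·k1); w_{n+1} = w_n + (h/2)·(k1 + k2).
s=0.000000, w=1.060000:
  k1 = f(0.000000, 1.060000) = 2.003400
  k2 = f(0.410000, 1.881394) = 3.555835
  w ← 1.060000 + (0.41/2)·(2.003400 + 3.555835) = 2.199643
s=0.410000, w=2.199643:
  k1 = f(0.410000, 2.199643) = 4.157325
  k2 = f(0.820000, 3.904147) = 7.378837
  w ← 2.199643 + (0.41/2)·(4.157325 + 7.378837) = 4.564556
w(0.82) ≈ 4.5646

4.5646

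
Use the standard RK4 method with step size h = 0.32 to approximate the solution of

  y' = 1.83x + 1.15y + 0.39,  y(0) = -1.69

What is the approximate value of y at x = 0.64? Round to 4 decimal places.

-2.6727

RK4: k1 = f(x_n, y_n); k2 = f(x_n + h/2, y_n + (h/2)·k1); k3 = f(x_n + h/2, y_n + (h/2)·k2); k4 = f(x_n + h, y_n + h·k3); y_{n+1} = y_n + (h/6)·(k1 + 2k2 + 2k3 + k4).
x=0.000000, y=-1.690000:
  k1 = f(0.000000, -1.690000) = -1.553500
  k2 = f(0.160000, -1.938560) = -1.546544
  k3 = f(0.160000, -1.937447) = -1.545264
  k4 = f(0.320000, -2.184485) = -1.536557
  y ← -1.690000 + (0.32/6)·(k1 + 2k2 + 2k3 + k4) = -2.184596
x=0.320000, y=-2.184596:
  k1 = f(0.320000, -2.184596) = -1.536685
  k2 = f(0.480000, -2.430466) = -1.526635
  k3 = f(0.480000, -2.428858) = -1.524786
  k4 = f(0.640000, -2.672528) = -1.512207
  y ← -2.184596 + (0.32/6)·(k1 + 2k2 + 2k3 + k4) = -2.672688
y(0.64) ≈ -2.6727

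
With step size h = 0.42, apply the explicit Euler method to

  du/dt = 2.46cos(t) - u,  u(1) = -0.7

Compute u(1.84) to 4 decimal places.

Euler: u_{n+1} = u_n + h·f(t_n, u_n).
t=1.000000, u=-0.700000: f=2.029144 → u ← -0.700000 + 0.42·2.029144 = 0.152240
t=1.420000, u=0.152240: f=0.217314 → u ← 0.152240 + 0.42·0.217314 = 0.243512
u(1.84) ≈ 0.2435

0.2435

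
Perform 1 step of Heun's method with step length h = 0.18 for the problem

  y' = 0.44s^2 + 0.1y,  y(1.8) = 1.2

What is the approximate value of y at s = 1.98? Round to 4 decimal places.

1.5077

Heun: k1 = f(s_n, y_n); k2 = f(s_n + h, y_n + h·k1); y_{n+1} = y_n + (h/2)·(k1 + k2).
s=1.800000, y=1.200000:
  k1 = f(1.800000, 1.200000) = 1.545600
  k2 = f(1.980000, 1.478208) = 1.872797
  y ← 1.200000 + (0.18/2)·(1.545600 + 1.872797) = 1.507656
y(1.98) ≈ 1.5077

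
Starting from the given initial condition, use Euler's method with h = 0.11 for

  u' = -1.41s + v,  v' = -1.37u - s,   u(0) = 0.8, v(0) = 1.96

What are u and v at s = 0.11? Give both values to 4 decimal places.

1.0156, 1.8394

Euler on (u,v): u_{n+1} = u_n + h·u', v_{n+1} = v_n + h·v'.
0.000000: (0.800000, 1.960000); f=(1.960000, -1.096000) → (1.015600, 1.839440)
(u(0.11), v(0.11)) ≈ (1.0156, 1.8394)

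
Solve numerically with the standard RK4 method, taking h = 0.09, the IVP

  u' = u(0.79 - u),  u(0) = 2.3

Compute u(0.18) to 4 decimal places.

1.8351

RK4: k1 = f(x_n, u_n); k2 = f(x_n + h/2, u_n + (h/2)·k1); k3 = f(x_n + h/2, u_n + (h/2)·k2); k4 = f(x_n + h, u_n + h·k3); u_{n+1} = u_n + (h/6)·(k1 + 2k2 + 2k3 + k4).
x=0.000000, u=2.300000:
  k1 = f(0.000000, 2.300000) = -3.473000
  k2 = f(0.045000, 2.143715) = -2.901979
  k3 = f(0.045000, 2.169411) = -2.992509
  k4 = f(0.090000, 2.030674) = -2.519405
  u ← 2.300000 + (0.09/6)·(k1 + 2k2 + 2k3 + k4) = 2.033279
x=0.090000, u=2.033279:
  k1 = f(0.090000, 2.033279) = -2.527934
  k2 = f(0.135000, 1.919522) = -2.168143
  k3 = f(0.135000, 1.935713) = -2.217771
  k4 = f(0.180000, 1.833680) = -1.913775
  u ← 2.033279 + (0.09/6)·(k1 + 2k2 + 2k3 + k4) = 1.835076
u(0.18) ≈ 1.8351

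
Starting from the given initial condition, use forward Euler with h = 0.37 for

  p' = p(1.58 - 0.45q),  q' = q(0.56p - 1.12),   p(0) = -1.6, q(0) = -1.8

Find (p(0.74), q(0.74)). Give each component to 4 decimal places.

Euler on (p,q): p_{n+1} = p_n + h·p', q_{n+1} = q_n + h·q'.
0.000000: (-1.600000, -1.800000); f=(-3.824000, 3.628800) → (-3.014880, -0.457344)
0.370000: (-3.014880, -0.457344); f=(-5.383987, 1.284374) → (-5.006955, 0.017874)
(p(0.74), q(0.74)) ≈ (-5.0070, 0.0179)

-5.0070, 0.0179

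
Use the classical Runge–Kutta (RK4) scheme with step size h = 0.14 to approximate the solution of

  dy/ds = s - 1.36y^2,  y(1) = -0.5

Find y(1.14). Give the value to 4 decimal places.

-0.3885

RK4: k1 = f(s_n, y_n); k2 = f(s_n + h/2, y_n + (h/2)·k1); k3 = f(s_n + h/2, y_n + (h/2)·k2); k4 = f(s_n + h, y_n + h·k3); y_{n+1} = y_n + (h/6)·(k1 + 2k2 + 2k3 + k4).
s=1.000000, y=-0.500000:
  k1 = f(1.000000, -0.500000) = 0.660000
  k2 = f(1.070000, -0.453800) = 0.789929
  k3 = f(1.070000, -0.444705) = 0.801043
  k4 = f(1.140000, -0.387854) = 0.935414
  y ← -0.500000 + (0.14/6)·(k1 + 2k2 + 2k3 + k4) = -0.388528
y(1.14) ≈ -0.3885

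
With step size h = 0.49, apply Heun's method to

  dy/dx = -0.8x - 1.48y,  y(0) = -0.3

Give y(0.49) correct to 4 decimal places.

-0.2574

Heun: k1 = f(x_n, y_n); k2 = f(x_n + h, y_n + h·k1); y_{n+1} = y_n + (h/2)·(k1 + k2).
x=0.000000, y=-0.300000:
  k1 = f(0.000000, -0.300000) = 0.444000
  k2 = f(0.490000, -0.082440) = -0.269989
  y ← -0.300000 + (0.49/2)·(0.444000 + (-0.269989)) = -0.257367
y(0.49) ≈ -0.2574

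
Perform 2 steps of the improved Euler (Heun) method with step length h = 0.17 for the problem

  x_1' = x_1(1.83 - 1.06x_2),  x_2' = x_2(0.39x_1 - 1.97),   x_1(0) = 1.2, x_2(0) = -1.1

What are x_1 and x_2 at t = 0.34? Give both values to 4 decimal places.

2.9849, -0.7301

Heun on (x_1,x_2): k1 = f(t_n, state_n); k2 = f(t_n + h, state_n + h·k1); state_{n+1} = state_n + (h/2)·(k1 + k2).
0.000000: (1.200000, -1.100000)
  k1 = (3.595200, 1.652200)
  predictor → (1.811184, -0.819126)
  k2 = (4.887070, 1.035079)
  → (1.920993, -0.871581)
0.170000: (1.920993, -0.871581)
  k1 = (5.290177, 1.064038)
  predictor → (2.820323, -0.690695)
  k2 = (7.226053, 0.600956)
  → (2.984872, -0.730057)
(x_1(0.34), x_2(0.34)) ≈ (2.9849, -0.7301)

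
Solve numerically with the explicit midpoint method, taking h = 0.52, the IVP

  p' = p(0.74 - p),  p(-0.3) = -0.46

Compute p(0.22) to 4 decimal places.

Midpoint: k1 = f(s_n, p_n); k2 = f(s_n + h/2, p_n + (h/2)·k1); p_{n+1} = p_n + h·k2.
s=-0.300000, p=-0.460000:
  k1 = f(-0.300000, -0.460000) = -0.552000
  k2 = f(-0.040000, -0.603520) = -0.810841
  p ← -0.460000 + 0.52·(-0.810841) = -0.881637
p(0.22) ≈ -0.8816

-0.8816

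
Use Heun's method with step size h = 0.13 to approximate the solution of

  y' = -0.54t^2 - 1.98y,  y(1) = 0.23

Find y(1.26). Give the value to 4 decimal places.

Heun: k1 = f(t_n, y_n); k2 = f(t_n + h, y_n + h·k1); y_{n+1} = y_n + (h/2)·(k1 + k2).
t=1.000000, y=0.230000:
  k1 = f(1.000000, 0.230000) = -0.995400
  k2 = f(1.130000, 0.100598) = -0.888710
  y ← 0.230000 + (0.13/2)·(-0.995400 + (-0.888710)) = 0.107533
t=1.130000, y=0.107533:
  k1 = f(1.130000, 0.107533) = -0.902441
  k2 = f(1.260000, -0.009784) = -0.837931
  y ← 0.107533 + (0.13/2)·(-0.902441 + (-0.837931)) = -0.005591
y(1.26) ≈ -0.0056

-0.0056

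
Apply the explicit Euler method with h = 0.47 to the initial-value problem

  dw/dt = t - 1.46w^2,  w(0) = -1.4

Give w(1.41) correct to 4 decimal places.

-47.8783

Euler: w_{n+1} = w_n + h·f(t_n, w_n).
t=0.000000, w=-1.400000: f=-2.861600 → w ← -1.400000 + 0.47·(-2.861600) = -2.744952
t=0.470000, w=-2.744952: f=-10.530752 → w ← -2.744952 + 0.47·(-10.530752) = -7.694405
t=0.940000, w=-7.694405: f=-85.497655 → w ← -7.694405 + 0.47·(-85.497655) = -47.878303
w(1.41) ≈ -47.8783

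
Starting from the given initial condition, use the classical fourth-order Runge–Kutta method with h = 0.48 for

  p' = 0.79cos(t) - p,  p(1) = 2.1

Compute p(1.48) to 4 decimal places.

1.3911

RK4: k1 = f(t_n, p_n); k2 = f(t_n + h/2, p_n + (h/2)·k1); k3 = f(t_n + h/2, p_n + (h/2)·k2); k4 = f(t_n + h, p_n + h·k3); p_{n+1} = p_n + (h/6)·(k1 + 2k2 + 2k3 + k4).
t=1.000000, p=2.100000:
  k1 = f(1.000000, 2.100000) = -1.673161
  k2 = f(1.240000, 1.698441) = -1.441852
  k3 = f(1.240000, 1.753955) = -1.497366
  k4 = f(1.480000, 1.381264) = -1.309634
  p ← 2.100000 + (0.48/6)·(k1 + 2k2 + 2k3 + k4) = 1.391101
p(1.48) ≈ 1.3911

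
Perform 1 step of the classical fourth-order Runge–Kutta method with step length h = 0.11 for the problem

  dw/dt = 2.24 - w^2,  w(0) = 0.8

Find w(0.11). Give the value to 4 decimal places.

0.9604

RK4: k1 = f(t_n, w_n); k2 = f(t_n + h/2, w_n + (h/2)·k1); k3 = f(t_n + h/2, w_n + (h/2)·k2); k4 = f(t_n + h, w_n + h·k3); w_{n+1} = w_n + (h/6)·(k1 + 2k2 + 2k3 + k4).
t=0.000000, w=0.800000:
  k1 = f(0.000000, 0.800000) = 1.600000
  k2 = f(0.055000, 0.888000) = 1.451456
  k3 = f(0.055000, 0.879830) = 1.465899
  k4 = f(0.110000, 0.961249) = 1.316001
  w ← 0.800000 + (0.11/6)·(k1 + 2k2 + 2k3 + k4) = 0.960430
w(0.11) ≈ 0.9604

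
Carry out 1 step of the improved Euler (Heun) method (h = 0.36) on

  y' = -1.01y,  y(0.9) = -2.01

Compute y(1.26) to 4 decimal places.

Heun: k1 = f(t_n, y_n); k2 = f(t_n + h, y_n + h·k1); y_{n+1} = y_n + (h/2)·(k1 + k2).
t=0.900000, y=-2.010000:
  k1 = f(0.900000, -2.010000) = 2.030100
  k2 = f(1.260000, -1.279164) = 1.291956
  y ← -2.010000 + (0.36/2)·(2.030100 + 1.291956) = -1.412030
y(1.26) ≈ -1.4120

-1.4120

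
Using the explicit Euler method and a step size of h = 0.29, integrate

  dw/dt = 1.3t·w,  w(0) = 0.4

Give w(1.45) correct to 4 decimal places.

1.0322

Euler: w_{n+1} = w_n + h·f(t_n, w_n).
t=0.000000, w=0.400000: f=0.000000 → w ← 0.400000 + 0.29·0.000000 = 0.400000
t=0.290000, w=0.400000: f=0.150800 → w ← 0.400000 + 0.29·0.150800 = 0.443732
t=0.580000, w=0.443732: f=0.334574 → w ← 0.443732 + 0.29·0.334574 = 0.540758
t=0.870000, w=0.540758: f=0.611598 → w ← 0.540758 + 0.29·0.611598 = 0.718122
t=1.160000, w=0.718122: f=1.082928 → w ← 0.718122 + 0.29·1.082928 = 1.032171
w(1.45) ≈ 1.0322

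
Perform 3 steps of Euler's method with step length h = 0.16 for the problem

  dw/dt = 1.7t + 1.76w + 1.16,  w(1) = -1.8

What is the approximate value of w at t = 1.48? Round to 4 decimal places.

-1.8506

Euler: w_{n+1} = w_n + h·f(t_n, w_n).
t=1.000000, w=-1.800000: f=-0.308000 → w ← -1.800000 + 0.16·(-0.308000) = -1.849280
t=1.160000, w=-1.849280: f=-0.122733 → w ← -1.849280 + 0.16·(-0.122733) = -1.868917
t=1.320000, w=-1.868917: f=0.114706 → w ← -1.868917 + 0.16·0.114706 = -1.850564
w(1.48) ≈ -1.8506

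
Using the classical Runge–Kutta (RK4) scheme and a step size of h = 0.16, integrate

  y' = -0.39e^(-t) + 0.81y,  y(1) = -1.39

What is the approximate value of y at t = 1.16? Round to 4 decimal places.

-1.6050

RK4: k1 = f(t_n, y_n); k2 = f(t_n + h/2, y_n + (h/2)·k1); k3 = f(t_n + h/2, y_n + (h/2)·k2); k4 = f(t_n + h, y_n + h·k3); y_{n+1} = y_n + (h/6)·(k1 + 2k2 + 2k3 + k4).
t=1.000000, y=-1.390000:
  k1 = f(1.000000, -1.390000) = -1.269373
  k2 = f(1.080000, -1.491550) = -1.340598
  k3 = f(1.080000, -1.497248) = -1.345213
  k4 = f(1.160000, -1.605234) = -1.422499
  y ← -1.390000 + (0.16/6)·(k1 + 2k2 + 2k3 + k4) = -1.605026
y(1.16) ≈ -1.6050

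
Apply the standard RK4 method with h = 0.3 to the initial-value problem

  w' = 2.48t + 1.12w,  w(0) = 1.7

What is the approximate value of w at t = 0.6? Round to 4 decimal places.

RK4: k1 = f(t_n, w_n); k2 = f(t_n + h/2, w_n + (h/2)·k1); k3 = f(t_n + h/2, w_n + (h/2)·k2); k4 = f(t_n + h, w_n + h·k3); w_{n+1} = w_n + (h/6)·(k1 + 2k2 + 2k3 + k4).
t=0.000000, w=1.700000:
  k1 = f(0.000000, 1.700000) = 1.904000
  k2 = f(0.150000, 1.985600) = 2.595872
  k3 = f(0.150000, 2.089381) = 2.712106
  k4 = f(0.300000, 2.513632) = 3.559268
  w ← 1.700000 + (0.3/6)·(k1 + 2k2 + 2k3 + k4) = 2.503961
t=0.300000, w=2.503961:
  k1 = f(0.300000, 2.503961) = 3.548437
  k2 = f(0.450000, 3.036227) = 4.516574
  k3 = f(0.450000, 3.181447) = 4.679221
  k4 = f(0.600000, 3.907728) = 5.864655
  w ← 2.503961 + (0.3/6)·(k1 + 2k2 + 2k3 + k4) = 3.894195
w(0.6) ≈ 3.8942

3.8942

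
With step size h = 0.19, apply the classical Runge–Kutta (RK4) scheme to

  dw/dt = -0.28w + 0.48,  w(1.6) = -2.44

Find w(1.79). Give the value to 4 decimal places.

RK4: k1 = f(t_n, w_n); k2 = f(t_n + h/2, w_n + (h/2)·k1); k3 = f(t_n + h/2, w_n + (h/2)·k2); k4 = f(t_n + h, w_n + h·k3); w_{n+1} = w_n + (h/6)·(k1 + 2k2 + 2k3 + k4).
t=1.600000, w=-2.440000:
  k1 = f(1.600000, -2.440000) = 1.163200
  k2 = f(1.695000, -2.329496) = 1.132259
  k3 = f(1.695000, -2.332435) = 1.133082
  k4 = f(1.790000, -2.224714) = 1.102920
  w ← -2.440000 + (0.19/6)·(k1 + 2k2 + 2k3 + k4) = -2.224768
w(1.79) ≈ -2.2248

-2.2248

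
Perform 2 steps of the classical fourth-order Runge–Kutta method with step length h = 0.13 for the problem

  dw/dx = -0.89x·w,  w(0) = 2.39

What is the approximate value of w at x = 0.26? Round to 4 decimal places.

2.3192

RK4: k1 = f(x_n, w_n); k2 = f(x_n + h/2, w_n + (h/2)·k1); k3 = f(x_n + h/2, w_n + (h/2)·k2); k4 = f(x_n + h, w_n + h·k3); w_{n+1} = w_n + (h/6)·(k1 + 2k2 + 2k3 + k4).
x=0.000000, w=2.390000:
  k1 = f(0.000000, 2.390000) = 0.000000
  k2 = f(0.065000, 2.390000) = -0.138262
  k3 = f(0.065000, 2.381013) = -0.137742
  k4 = f(0.130000, 2.372094) = -0.274451
  w ← 2.390000 + (0.13/6)·(k1 + 2k2 + 2k3 + k4) = 2.372093
x=0.130000, w=2.372093:
  k1 = f(0.130000, 2.372093) = -0.274451
  k2 = f(0.195000, 2.354254) = -0.408581
  k3 = f(0.195000, 2.345536) = -0.407068
  k4 = f(0.260000, 2.319175) = -0.536657
  w ← 2.372093 + (0.13/6)·(k1 + 2k2 + 2k3 + k4) = 2.319175
w(0.26) ≈ 2.3192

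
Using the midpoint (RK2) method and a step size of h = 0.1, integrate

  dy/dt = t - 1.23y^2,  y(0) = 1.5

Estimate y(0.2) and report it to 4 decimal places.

1.1202

Midpoint: k1 = f(t_n, y_n); k2 = f(t_n + h/2, y_n + (h/2)·k1); y_{n+1} = y_n + h·k2.
t=0.000000, y=1.500000:
  k1 = f(0.000000, 1.500000) = -2.767500
  k2 = f(0.050000, 1.361625) = -2.230448
  y ← 1.500000 + 0.1·(-2.230448) = 1.276955
t=0.100000, y=1.276955:
  k1 = f(0.100000, 1.276955) = -1.905656
  k2 = f(0.150000, 1.181672) = -1.567510
  y ← 1.276955 + 0.1·(-1.567510) = 1.120204
y(0.2) ≈ 1.1202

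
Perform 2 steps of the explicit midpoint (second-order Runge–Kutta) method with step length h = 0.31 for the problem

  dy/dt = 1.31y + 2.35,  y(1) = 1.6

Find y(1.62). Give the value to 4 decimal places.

Midpoint: k1 = f(t_n, y_n); k2 = f(t_n + h/2, y_n + (h/2)·k1); y_{n+1} = y_n + h·k2.
t=1.000000, y=1.600000:
  k1 = f(1.000000, 1.600000) = 4.446000
  k2 = f(1.155000, 2.289130) = 5.348760
  y ← 1.600000 + 0.31·5.348760 = 3.258116
t=1.310000, y=3.258116:
  k1 = f(1.310000, 3.258116) = 6.618132
  k2 = f(1.465000, 4.283926) = 7.961943
  y ← 3.258116 + 0.31·7.961943 = 5.726318
y(1.62) ≈ 5.7263

5.7263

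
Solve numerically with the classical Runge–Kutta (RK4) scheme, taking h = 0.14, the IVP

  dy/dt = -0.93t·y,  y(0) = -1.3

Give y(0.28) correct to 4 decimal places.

-1.2535

RK4: k1 = f(t_n, y_n); k2 = f(t_n + h/2, y_n + (h/2)·k1); k3 = f(t_n + h/2, y_n + (h/2)·k2); k4 = f(t_n + h, y_n + h·k3); y_{n+1} = y_n + (h/6)·(k1 + 2k2 + 2k3 + k4).
t=0.000000, y=-1.300000:
  k1 = f(0.000000, -1.300000) = 0.000000
  k2 = f(0.070000, -1.300000) = 0.084630
  k3 = f(0.070000, -1.294076) = 0.084244
  k4 = f(0.140000, -1.288206) = 0.167724
  y ← -1.300000 + (0.14/6)·(k1 + 2k2 + 2k3 + k4) = -1.288206
t=0.140000, y=-1.288206:
  k1 = f(0.140000, -1.288206) = 0.167724
  k2 = f(0.210000, -1.276465) = 0.249294
  k3 = f(0.210000, -1.270755) = 0.248178
  k4 = f(0.280000, -1.253461) = 0.326401
  y ← -1.288206 + (0.14/6)·(k1 + 2k2 + 2k3 + k4) = -1.253461
y(0.28) ≈ -1.2535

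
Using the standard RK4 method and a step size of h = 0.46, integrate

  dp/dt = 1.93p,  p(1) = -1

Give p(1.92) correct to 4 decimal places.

-5.8777

RK4: k1 = f(t_n, p_n); k2 = f(t_n + h/2, p_n + (h/2)·k1); k3 = f(t_n + h/2, p_n + (h/2)·k2); k4 = f(t_n + h, p_n + h·k3); p_{n+1} = p_n + (h/6)·(k1 + 2k2 + 2k3 + k4).
t=1.000000, p=-1.000000:
  k1 = f(1.000000, -1.000000) = -1.930000
  k2 = f(1.230000, -1.443900) = -2.786727
  k3 = f(1.230000, -1.640947) = -3.167028
  k4 = f(1.460000, -2.456833) = -4.741688
  p ← -1.000000 + (0.46/6)·(k1 + 2k2 + 2k3 + k4) = -2.424405
t=1.460000, p=-2.424405:
  k1 = f(1.460000, -2.424405) = -4.679102
  k2 = f(1.690000, -3.500599) = -6.756155
  k3 = f(1.690000, -3.978321) = -7.678159
  k4 = f(1.920000, -5.956358) = -11.495772
  p ← -2.424405 + (0.46/6)·(k1 + 2k2 + 2k3 + k4) = -5.877740
p(1.92) ≈ -5.8777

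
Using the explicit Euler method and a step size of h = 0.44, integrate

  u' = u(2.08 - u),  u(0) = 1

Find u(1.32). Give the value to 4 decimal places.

2.0422

Euler: u_{n+1} = u_n + h·f(x_n, u_n).
x=0.000000, u=1.000000: f=1.080000 → u ← 1.000000 + 0.44·1.080000 = 1.475200
x=0.440000, u=1.475200: f=0.892201 → u ← 1.475200 + 0.44·0.892201 = 1.867768
x=0.880000, u=1.867768: f=0.396399 → u ← 1.867768 + 0.44·0.396399 = 2.042184
u(1.32) ≈ 2.0422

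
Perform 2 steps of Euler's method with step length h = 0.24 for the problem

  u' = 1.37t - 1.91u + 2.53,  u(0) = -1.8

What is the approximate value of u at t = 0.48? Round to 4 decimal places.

Euler: u_{n+1} = u_n + h·f(t_n, u_n).
t=0.000000, u=-1.800000: f=5.968000 → u ← -1.800000 + 0.24·5.968000 = -0.367680
t=0.240000, u=-0.367680: f=3.561069 → u ← -0.367680 + 0.24·3.561069 = 0.486977
u(0.48) ≈ 0.4870

0.4870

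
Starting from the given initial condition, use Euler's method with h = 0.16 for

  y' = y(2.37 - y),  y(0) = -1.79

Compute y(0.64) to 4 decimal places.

-42.4185

Euler: y_{n+1} = y_n + h·f(t_n, y_n).
t=0.000000, y=-1.790000: f=-7.446400 → y ← -1.790000 + 0.16·(-7.446400) = -2.981424
t=0.160000, y=-2.981424: f=-15.954864 → y ← -2.981424 + 0.16·(-15.954864) = -5.534202
t=0.320000, y=-5.534202: f=-43.743454 → y ← -5.534202 + 0.16·(-43.743454) = -12.533155
t=0.480000, y=-12.533155: f=-186.783546 → y ← -12.533155 + 0.16·(-186.783546) = -42.418522
y(0.64) ≈ -42.4185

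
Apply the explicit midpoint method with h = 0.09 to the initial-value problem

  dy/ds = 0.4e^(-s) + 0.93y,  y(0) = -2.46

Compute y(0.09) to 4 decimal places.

Midpoint: k1 = f(s_n, y_n); k2 = f(s_n + h/2, y_n + (h/2)·k1); y_{n+1} = y_n + h·k2.
s=0.000000, y=-2.460000:
  k1 = f(0.000000, -2.460000) = -1.887800
  k2 = f(0.045000, -2.544951) = -1.984405
  y ← -2.460000 + 0.09·(-1.984405) = -2.638596
y(0.09) ≈ -2.6386

-2.6386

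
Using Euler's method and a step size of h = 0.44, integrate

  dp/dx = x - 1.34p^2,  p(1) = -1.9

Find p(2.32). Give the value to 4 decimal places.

Euler: p_{n+1} = p_n + h·f(x_n, p_n).
x=1.000000, p=-1.900000: f=-3.837400 → p ← -1.900000 + 0.44·(-3.837400) = -3.588456
x=1.440000, p=-3.588456: f=-15.815202 → p ← -3.588456 + 0.44·(-15.815202) = -10.547145
x=1.880000, p=-10.547145: f=-147.184636 → p ← -10.547145 + 0.44·(-147.184636) = -75.308385
p(2.32) ≈ -75.3084

-75.3084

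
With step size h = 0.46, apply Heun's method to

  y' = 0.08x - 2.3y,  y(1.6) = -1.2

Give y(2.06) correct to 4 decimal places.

Heun: k1 = f(x_n, y_n); k2 = f(x_n + h, y_n + h·k1); y_{n+1} = y_n + (h/2)·(k1 + k2).
x=1.600000, y=-1.200000:
  k1 = f(1.600000, -1.200000) = 2.888000
  k2 = f(2.060000, 0.128480) = -0.130704
  y ← -1.200000 + (0.46/2)·(2.888000 + (-0.130704)) = -0.565822
y(2.06) ≈ -0.5658

-0.5658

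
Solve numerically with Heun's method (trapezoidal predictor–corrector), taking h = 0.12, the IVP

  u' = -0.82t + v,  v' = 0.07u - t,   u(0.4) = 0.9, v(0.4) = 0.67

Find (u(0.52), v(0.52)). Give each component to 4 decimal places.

0.9327, 0.6225

Heun on (u,v): k1 = f(t_n, state_n); k2 = f(t_n + h, state_n + h·k1); state_{n+1} = state_n + (h/2)·(k1 + k2).
0.400000: (0.900000, 0.670000)
  k1 = (0.342000, -0.337000)
  predictor → (0.941040, 0.629560)
  k2 = (0.203160, -0.454127)
  → (0.932710, 0.622532)
(u(0.52), v(0.52)) ≈ (0.9327, 0.6225)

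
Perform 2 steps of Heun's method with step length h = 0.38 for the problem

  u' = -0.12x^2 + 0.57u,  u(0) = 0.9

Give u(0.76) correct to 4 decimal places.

Heun: k1 = f(x_n, u_n); k2 = f(x_n + h, u_n + h·k1); u_{n+1} = u_n + (h/2)·(k1 + k2).
x=0.000000, u=0.900000:
  k1 = f(0.000000, 0.900000) = 0.513000
  k2 = f(0.380000, 1.094940) = 0.606788
  u ← 0.900000 + (0.38/2)·(0.513000 + 0.606788) = 1.112760
x=0.380000, u=1.112760:
  k1 = f(0.380000, 1.112760) = 0.616945
  k2 = f(0.760000, 1.347199) = 0.698591
  u ← 1.112760 + (0.38/2)·(0.616945 + 0.698591) = 1.362712
u(0.76) ≈ 1.3627

1.3627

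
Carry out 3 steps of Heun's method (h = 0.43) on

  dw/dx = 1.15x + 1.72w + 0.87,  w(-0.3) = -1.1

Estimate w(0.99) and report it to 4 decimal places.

-4.8691

Heun: k1 = f(x_n, w_n); k2 = f(x_n + h, w_n + h·k1); w_{n+1} = w_n + (h/2)·(k1 + k2).
x=-0.300000, w=-1.100000:
  k1 = f(-0.300000, -1.100000) = -1.367000
  k2 = f(0.130000, -1.687810) = -1.883533
  w ← -1.100000 + (0.43/2)·(-1.367000 + (-1.883533)) = -1.798865
x=0.130000, w=-1.798865:
  k1 = f(0.130000, -1.798865) = -2.074547
  k2 = f(0.560000, -2.690920) = -3.114382
  w ← -1.798865 + (0.43/2)·(-2.074547 + (-3.114382)) = -2.914484
x=0.560000, w=-2.914484:
  k1 = f(0.560000, -2.914484) = -3.498913
  k2 = f(0.990000, -4.419017) = -5.592210
  w ← -2.914484 + (0.43/2)·(-3.498913 + (-5.592210)) = -4.869076
w(0.99) ≈ -4.8691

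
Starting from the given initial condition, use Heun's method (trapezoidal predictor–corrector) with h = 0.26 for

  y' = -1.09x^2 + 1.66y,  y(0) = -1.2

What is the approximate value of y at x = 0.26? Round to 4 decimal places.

-1.8393

Heun: k1 = f(x_n, y_n); k2 = f(x_n + h, y_n + h·k1); y_{n+1} = y_n + (h/2)·(k1 + k2).
x=0.000000, y=-1.200000:
  k1 = f(0.000000, -1.200000) = -1.992000
  k2 = f(0.260000, -1.717920) = -2.925431
  y ← -1.200000 + (0.26/2)·(-1.992000 + (-2.925431)) = -1.839266
y(0.26) ≈ -1.8393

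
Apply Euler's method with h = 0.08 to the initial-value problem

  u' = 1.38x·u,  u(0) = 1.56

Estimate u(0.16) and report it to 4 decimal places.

Euler: u_{n+1} = u_n + h·f(x_n, u_n).
x=0.000000, u=1.560000: f=0.000000 → u ← 1.560000 + 0.08·0.000000 = 1.560000
x=0.080000, u=1.560000: f=0.172224 → u ← 1.560000 + 0.08·0.172224 = 1.573778
u(0.16) ≈ 1.5738

1.5738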